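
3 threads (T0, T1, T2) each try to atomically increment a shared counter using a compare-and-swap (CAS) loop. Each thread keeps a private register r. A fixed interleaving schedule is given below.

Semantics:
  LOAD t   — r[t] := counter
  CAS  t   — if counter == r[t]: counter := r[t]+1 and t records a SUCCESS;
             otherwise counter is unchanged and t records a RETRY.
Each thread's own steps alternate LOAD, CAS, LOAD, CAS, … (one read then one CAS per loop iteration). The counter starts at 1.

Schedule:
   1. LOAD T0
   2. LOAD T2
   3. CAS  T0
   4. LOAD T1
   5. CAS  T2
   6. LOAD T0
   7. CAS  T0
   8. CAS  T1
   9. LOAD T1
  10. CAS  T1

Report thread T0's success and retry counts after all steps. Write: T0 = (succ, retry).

#1 T0 reads 1
#2 T2 reads 1
#3 T0 CAS(1→2) writes; counter now 2
#4 T1 reads 2
#5 T2 CAS(1→2) fails; counter now 2
#6 T0 reads 2
#7 T0 CAS(2→3) writes; counter now 3
#8 T1 CAS(2→3) fails; counter now 3
#9 T1 reads 3
#10 T1 CAS(3→4) writes; counter now 4

T0 = (2, 0)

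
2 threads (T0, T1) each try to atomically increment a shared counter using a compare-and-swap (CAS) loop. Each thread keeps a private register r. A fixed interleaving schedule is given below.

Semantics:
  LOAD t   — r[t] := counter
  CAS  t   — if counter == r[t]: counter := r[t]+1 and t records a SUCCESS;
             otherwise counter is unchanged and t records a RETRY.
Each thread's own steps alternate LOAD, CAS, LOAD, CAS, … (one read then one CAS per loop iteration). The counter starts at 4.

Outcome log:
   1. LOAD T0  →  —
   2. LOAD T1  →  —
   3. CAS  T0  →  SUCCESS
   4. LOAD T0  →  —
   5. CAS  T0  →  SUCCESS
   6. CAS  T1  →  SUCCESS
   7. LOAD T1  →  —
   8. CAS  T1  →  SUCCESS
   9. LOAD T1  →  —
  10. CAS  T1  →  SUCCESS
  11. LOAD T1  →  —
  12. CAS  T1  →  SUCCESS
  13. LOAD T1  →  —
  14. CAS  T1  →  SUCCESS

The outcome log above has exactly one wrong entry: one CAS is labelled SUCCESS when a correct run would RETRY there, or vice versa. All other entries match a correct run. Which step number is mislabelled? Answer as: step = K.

step = 6

Re-executing:
[1] T0.load  rd  (counter 4, T0.r 4)
[2] T1.load  rd  (counter 4, T1.r 4)
[3] T0.cas  hit  (counter 5, T0.r 4)
[4] T0.load  rd  (counter 5, T0.r 5)
[5] T0.cas  hit  (counter 6, T0.r 5)
[6] T1.cas  miss  (counter 6, T1.r 4)
[7] T1.load  rd  (counter 6, T1.r 6)
[8] T1.cas  hit  (counter 7, T1.r 6)
[9] T1.load  rd  (counter 7, T1.r 7)
[10] T1.cas  hit  (counter 8, T1.r 7)
[11] T1.load  rd  (counter 8, T1.r 8)
[12] T1.cas  hit  (counter 9, T1.r 8)
[13] T1.load  rd  (counter 9, T1.r 9)
[14] T1.cas  hit  (counter 10, T1.r 9)
Mismatch at 6.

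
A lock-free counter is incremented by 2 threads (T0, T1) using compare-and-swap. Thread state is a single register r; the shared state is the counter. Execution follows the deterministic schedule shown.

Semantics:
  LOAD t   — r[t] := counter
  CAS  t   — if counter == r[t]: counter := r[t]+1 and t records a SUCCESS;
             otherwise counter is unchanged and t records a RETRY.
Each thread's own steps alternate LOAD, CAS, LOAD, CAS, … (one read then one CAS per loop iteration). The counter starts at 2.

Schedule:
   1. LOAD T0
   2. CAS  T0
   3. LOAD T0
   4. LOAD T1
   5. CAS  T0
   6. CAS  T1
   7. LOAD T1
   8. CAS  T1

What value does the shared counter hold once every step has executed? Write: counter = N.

counter = 5

1. LOAD T0 → mem=2 r[T0]=2 [LOAD]
2. CAS T0 → mem=3 r[T0]=2 [OK]
3. LOAD T0 → mem=3 r[T0]=3 [LOAD]
4. LOAD T1 → mem=3 r[T1]=3 [LOAD]
5. CAS T0 → mem=4 r[T0]=3 [OK]
6. CAS T1 → mem=4 r[T1]=3 [RETRY]
7. LOAD T1 → mem=4 r[T1]=4 [LOAD]
8. CAS T1 → mem=5 r[T1]=4 [OK]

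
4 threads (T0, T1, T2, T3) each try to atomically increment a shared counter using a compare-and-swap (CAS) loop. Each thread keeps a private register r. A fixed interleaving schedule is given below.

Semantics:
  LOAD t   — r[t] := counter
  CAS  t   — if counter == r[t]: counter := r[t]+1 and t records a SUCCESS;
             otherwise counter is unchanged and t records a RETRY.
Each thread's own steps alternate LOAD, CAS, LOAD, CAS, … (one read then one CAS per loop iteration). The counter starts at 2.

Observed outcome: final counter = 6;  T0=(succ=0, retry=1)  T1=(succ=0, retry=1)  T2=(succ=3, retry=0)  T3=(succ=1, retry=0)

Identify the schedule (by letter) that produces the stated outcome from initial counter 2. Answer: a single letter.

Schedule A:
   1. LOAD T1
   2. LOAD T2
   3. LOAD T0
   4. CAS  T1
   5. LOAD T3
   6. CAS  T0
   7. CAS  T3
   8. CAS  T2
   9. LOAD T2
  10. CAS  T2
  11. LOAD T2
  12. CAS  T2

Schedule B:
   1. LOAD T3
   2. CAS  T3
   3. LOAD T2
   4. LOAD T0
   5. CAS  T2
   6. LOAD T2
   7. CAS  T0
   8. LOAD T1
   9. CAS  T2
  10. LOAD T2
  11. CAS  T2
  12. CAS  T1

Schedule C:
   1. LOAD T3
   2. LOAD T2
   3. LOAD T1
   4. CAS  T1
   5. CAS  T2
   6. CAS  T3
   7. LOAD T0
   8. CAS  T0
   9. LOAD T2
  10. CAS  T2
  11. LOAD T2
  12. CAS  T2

B

Run B:
#1 T3 reads 2
#2 T3 CAS(2→3) writes; counter now 3
#3 T2 reads 3
#4 T0 reads 3
#5 T2 CAS(3→4) writes; counter now 4
#6 T2 reads 4
#7 T0 CAS(3→4) fails; counter now 4
#8 T1 reads 4
#9 T2 CAS(4→5) writes; counter now 5
#10 T2 reads 5
#11 T2 CAS(5→6) writes; counter now 6
#12 T1 CAS(4→5) fails; counter now 6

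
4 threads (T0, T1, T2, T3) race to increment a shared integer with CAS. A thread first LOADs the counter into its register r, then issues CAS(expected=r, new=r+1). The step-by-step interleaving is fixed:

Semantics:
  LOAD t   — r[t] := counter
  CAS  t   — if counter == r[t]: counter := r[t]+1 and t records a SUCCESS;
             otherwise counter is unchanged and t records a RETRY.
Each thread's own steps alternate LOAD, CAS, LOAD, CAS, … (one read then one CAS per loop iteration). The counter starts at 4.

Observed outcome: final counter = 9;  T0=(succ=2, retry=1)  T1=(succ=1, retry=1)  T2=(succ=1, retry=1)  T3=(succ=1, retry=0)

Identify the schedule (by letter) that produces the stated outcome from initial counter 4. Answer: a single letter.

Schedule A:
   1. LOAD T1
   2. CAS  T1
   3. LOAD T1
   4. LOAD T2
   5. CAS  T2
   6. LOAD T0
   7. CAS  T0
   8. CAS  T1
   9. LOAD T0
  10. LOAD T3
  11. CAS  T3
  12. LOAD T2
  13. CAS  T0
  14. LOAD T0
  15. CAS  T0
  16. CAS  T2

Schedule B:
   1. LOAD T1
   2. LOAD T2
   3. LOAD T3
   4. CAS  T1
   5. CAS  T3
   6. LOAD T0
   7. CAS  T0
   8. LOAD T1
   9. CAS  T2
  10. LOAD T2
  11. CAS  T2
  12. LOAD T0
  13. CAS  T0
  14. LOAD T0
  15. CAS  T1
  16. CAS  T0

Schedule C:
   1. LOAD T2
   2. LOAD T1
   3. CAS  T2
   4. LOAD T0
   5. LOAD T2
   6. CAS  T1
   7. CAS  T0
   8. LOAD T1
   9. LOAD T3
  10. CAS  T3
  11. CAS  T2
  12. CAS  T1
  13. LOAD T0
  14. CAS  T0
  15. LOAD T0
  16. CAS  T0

A

Run A:
[1] T1.load  rd  (counter 4, T1.r 4)
[2] T1.cas  hit  (counter 5, T1.r 4)
[3] T1.load  rd  (counter 5, T1.r 5)
[4] T2.load  rd  (counter 5, T2.r 5)
[5] T2.cas  hit  (counter 6, T2.r 5)
[6] T0.load  rd  (counter 6, T0.r 6)
[7] T0.cas  hit  (counter 7, T0.r 6)
[8] T1.cas  miss  (counter 7, T1.r 5)
[9] T0.load  rd  (counter 7, T0.r 7)
[10] T3.load  rd  (counter 7, T3.r 7)
[11] T3.cas  hit  (counter 8, T3.r 7)
[12] T2.load  rd  (counter 8, T2.r 8)
[13] T0.cas  miss  (counter 8, T0.r 7)
[14] T0.load  rd  (counter 8, T0.r 8)
[15] T0.cas  hit  (counter 9, T0.r 8)
[16] T2.cas  miss  (counter 9, T2.r 8)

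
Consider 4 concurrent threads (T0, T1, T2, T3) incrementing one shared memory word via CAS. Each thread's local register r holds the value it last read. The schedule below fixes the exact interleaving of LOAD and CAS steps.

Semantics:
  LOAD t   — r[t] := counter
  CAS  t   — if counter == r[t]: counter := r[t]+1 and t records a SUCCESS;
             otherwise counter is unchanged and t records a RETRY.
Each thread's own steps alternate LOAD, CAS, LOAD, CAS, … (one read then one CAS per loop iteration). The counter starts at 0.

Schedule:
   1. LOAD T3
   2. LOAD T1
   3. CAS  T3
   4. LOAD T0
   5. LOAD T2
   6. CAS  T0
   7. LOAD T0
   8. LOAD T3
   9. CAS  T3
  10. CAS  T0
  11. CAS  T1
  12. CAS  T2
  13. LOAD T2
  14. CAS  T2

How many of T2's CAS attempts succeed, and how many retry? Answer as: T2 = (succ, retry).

[1] T3.load  rd  (counter 0, T3.r 0)
[2] T1.load  rd  (counter 0, T1.r 0)
[3] T3.cas  hit  (counter 1, T3.r 0)
[4] T0.load  rd  (counter 1, T0.r 1)
[5] T2.load  rd  (counter 1, T2.r 1)
[6] T0.cas  hit  (counter 2, T0.r 1)
[7] T0.load  rd  (counter 2, T0.r 2)
[8] T3.load  rd  (counter 2, T3.r 2)
[9] T3.cas  hit  (counter 3, T3.r 2)
[10] T0.cas  miss  (counter 3, T0.r 2)
[11] T1.cas  miss  (counter 3, T1.r 0)
[12] T2.cas  miss  (counter 3, T2.r 1)
[13] T2.load  rd  (counter 3, T2.r 3)
[14] T2.cas  hit  (counter 4, T2.r 3)

T2 = (1, 1)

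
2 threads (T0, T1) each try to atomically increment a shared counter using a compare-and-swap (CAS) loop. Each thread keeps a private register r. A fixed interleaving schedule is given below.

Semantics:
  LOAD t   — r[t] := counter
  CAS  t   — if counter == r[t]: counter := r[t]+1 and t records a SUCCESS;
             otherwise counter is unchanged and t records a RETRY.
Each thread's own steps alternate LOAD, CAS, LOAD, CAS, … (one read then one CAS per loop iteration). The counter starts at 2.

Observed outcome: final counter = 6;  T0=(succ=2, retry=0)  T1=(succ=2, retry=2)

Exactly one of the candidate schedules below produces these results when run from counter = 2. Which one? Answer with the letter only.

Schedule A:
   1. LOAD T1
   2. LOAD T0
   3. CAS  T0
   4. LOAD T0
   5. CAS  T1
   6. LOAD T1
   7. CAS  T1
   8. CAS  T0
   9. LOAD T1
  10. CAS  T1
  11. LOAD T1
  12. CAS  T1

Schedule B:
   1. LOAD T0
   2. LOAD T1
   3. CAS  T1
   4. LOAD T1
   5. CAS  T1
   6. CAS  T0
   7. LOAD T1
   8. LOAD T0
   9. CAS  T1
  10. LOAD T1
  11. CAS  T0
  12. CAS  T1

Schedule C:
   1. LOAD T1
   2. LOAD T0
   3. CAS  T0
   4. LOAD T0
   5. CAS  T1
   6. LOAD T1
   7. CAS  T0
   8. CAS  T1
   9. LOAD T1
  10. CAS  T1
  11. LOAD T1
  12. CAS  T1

C

Tracing schedule C:
1. LOAD T1 → mem=2 r[T1]=2 [LOAD]
2. LOAD T0 → mem=2 r[T0]=2 [LOAD]
3. CAS T0 → mem=3 r[T0]=2 [OK]
4. LOAD T0 → mem=3 r[T0]=3 [LOAD]
5. CAS T1 → mem=3 r[T1]=2 [RETRY]
6. LOAD T1 → mem=3 r[T1]=3 [LOAD]
7. CAS T0 → mem=4 r[T0]=3 [OK]
8. CAS T1 → mem=4 r[T1]=3 [RETRY]
9. LOAD T1 → mem=4 r[T1]=4 [LOAD]
10. CAS T1 → mem=5 r[T1]=4 [OK]
11. LOAD T1 → mem=5 r[T1]=5 [LOAD]
12. CAS T1 → mem=6 r[T1]=5 [OK]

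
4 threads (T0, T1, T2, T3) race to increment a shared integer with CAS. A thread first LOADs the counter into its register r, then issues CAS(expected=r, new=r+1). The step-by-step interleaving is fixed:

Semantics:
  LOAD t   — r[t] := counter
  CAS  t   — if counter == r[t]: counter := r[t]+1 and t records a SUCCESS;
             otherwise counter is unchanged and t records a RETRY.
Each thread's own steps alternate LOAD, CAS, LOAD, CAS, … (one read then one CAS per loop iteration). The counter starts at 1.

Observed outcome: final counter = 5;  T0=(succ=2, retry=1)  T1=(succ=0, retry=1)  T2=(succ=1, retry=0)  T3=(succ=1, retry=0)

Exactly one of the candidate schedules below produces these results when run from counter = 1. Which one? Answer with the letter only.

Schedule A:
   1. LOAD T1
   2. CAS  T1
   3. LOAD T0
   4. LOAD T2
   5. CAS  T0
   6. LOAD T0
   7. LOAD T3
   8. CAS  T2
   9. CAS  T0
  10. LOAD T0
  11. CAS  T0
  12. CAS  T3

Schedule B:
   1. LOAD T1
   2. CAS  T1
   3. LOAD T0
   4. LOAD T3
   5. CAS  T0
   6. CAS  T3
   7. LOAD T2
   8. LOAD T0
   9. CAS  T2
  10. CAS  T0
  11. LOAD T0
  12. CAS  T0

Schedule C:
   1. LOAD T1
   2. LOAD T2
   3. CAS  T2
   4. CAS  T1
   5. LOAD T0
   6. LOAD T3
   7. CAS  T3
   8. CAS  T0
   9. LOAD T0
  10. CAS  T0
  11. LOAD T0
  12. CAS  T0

Run C:
step 1: T1 LOAD ⇒ load; ctr=1 reg=1
step 2: T2 LOAD ⇒ load; ctr=1 reg=1
step 3: T2 CAS ⇒ ok; ctr=2 reg=1
step 4: T1 CAS ⇒ retry; ctr=2 reg=1
step 5: T0 LOAD ⇒ load; ctr=2 reg=2
step 6: T3 LOAD ⇒ load; ctr=2 reg=2
step 7: T3 CAS ⇒ ok; ctr=3 reg=2
step 8: T0 CAS ⇒ retry; ctr=3 reg=2
step 9: T0 LOAD ⇒ load; ctr=3 reg=3
step 10: T0 CAS ⇒ ok; ctr=4 reg=3
step 11: T0 LOAD ⇒ load; ctr=4 reg=4
step 12: T0 CAS ⇒ ok; ctr=5 reg=4

C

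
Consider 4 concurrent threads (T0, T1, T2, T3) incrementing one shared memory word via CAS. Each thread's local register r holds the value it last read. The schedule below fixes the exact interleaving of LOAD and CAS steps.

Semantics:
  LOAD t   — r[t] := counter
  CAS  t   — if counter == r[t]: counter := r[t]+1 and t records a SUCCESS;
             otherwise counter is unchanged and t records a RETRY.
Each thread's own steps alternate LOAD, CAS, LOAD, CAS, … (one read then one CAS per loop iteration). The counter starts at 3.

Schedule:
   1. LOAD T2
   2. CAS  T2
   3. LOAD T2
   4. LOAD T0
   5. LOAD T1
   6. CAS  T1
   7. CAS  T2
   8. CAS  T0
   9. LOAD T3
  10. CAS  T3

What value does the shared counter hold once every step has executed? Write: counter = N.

[1] T2.load  rd  (counter 3, T2.r 3)
[2] T2.cas  hit  (counter 4, T2.r 3)
[3] T2.load  rd  (counter 4, T2.r 4)
[4] T0.load  rd  (counter 4, T0.r 4)
[5] T1.load  rd  (counter 4, T1.r 4)
[6] T1.cas  hit  (counter 5, T1.r 4)
[7] T2.cas  miss  (counter 5, T2.r 4)
[8] T0.cas  miss  (counter 5, T0.r 4)
[9] T3.load  rd  (counter 5, T3.r 5)
[10] T3.cas  hit  (counter 6, T3.r 5)

counter = 6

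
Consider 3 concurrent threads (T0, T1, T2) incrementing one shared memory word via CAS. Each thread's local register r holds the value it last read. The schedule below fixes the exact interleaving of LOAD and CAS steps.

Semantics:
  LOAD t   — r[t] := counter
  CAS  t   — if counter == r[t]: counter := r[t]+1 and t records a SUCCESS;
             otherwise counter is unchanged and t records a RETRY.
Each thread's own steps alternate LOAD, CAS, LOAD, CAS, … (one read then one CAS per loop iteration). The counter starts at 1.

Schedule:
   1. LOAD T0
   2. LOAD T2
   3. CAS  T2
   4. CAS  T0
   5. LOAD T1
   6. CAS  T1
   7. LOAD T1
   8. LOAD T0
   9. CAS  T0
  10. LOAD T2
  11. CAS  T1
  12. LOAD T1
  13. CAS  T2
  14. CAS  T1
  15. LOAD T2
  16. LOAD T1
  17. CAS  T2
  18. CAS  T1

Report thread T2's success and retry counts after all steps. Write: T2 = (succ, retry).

T2 = (3, 0)

#1 T0 reads 1
#2 T2 reads 1
#3 T2 CAS(1→2) writes; counter now 2
#4 T0 CAS(1→2) fails; counter now 2
#5 T1 reads 2
#6 T1 CAS(2→3) writes; counter now 3
#7 T1 reads 3
#8 T0 reads 3
#9 T0 CAS(3→4) writes; counter now 4
#10 T2 reads 4
#11 T1 CAS(3→4) fails; counter now 4
#12 T1 reads 4
#13 T2 CAS(4→5) writes; counter now 5
#14 T1 CAS(4→5) fails; counter now 5
#15 T2 reads 5
#16 T1 reads 5
#17 T2 CAS(5→6) writes; counter now 6
#18 T1 CAS(5→6) fails; counter now 6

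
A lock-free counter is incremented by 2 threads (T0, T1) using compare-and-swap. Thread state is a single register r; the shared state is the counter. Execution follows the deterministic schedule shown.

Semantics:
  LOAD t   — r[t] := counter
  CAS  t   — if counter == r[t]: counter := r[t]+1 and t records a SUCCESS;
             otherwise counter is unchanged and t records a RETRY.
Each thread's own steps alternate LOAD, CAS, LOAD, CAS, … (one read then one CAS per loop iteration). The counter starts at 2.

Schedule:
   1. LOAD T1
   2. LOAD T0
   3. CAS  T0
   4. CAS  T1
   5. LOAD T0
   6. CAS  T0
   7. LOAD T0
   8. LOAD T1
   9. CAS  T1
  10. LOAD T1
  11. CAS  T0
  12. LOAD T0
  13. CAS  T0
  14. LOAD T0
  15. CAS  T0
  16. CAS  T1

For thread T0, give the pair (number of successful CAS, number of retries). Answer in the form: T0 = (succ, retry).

T0 = (4, 1)

T1 LOAD — after: cnt=2, r=2 — load
T0 LOAD — after: cnt=2, r=2 — load
T0 CAS — after: cnt=3, r=2 — ok
T1 CAS — after: cnt=3, r=2 — retry
T0 LOAD — after: cnt=3, r=3 — load
T0 CAS — after: cnt=4, r=3 — ok
T0 LOAD — after: cnt=4, r=4 — load
T1 LOAD — after: cnt=4, r=4 — load
T1 CAS — after: cnt=5, r=4 — ok
T1 LOAD — after: cnt=5, r=5 — load
T0 CAS — after: cnt=5, r=4 — retry
T0 LOAD — after: cnt=5, r=5 — load
T0 CAS — after: cnt=6, r=5 — ok
T0 LOAD — after: cnt=6, r=6 — load
T0 CAS — after: cnt=7, r=6 — ok
T1 CAS — after: cnt=7, r=5 — retry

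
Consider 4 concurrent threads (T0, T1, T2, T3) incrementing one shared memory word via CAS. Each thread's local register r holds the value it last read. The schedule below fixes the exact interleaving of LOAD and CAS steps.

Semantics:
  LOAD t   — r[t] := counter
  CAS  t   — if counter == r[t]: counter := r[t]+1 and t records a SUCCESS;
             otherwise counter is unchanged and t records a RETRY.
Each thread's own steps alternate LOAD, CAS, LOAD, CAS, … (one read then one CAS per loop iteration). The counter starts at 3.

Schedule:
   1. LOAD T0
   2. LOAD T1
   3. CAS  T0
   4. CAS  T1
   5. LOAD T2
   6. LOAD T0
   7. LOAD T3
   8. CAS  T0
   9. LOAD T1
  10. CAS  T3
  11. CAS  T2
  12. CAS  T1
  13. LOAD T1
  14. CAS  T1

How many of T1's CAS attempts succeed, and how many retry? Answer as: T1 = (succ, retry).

T1 = (2, 1)

1. LOAD T0 → mem=3 r[T0]=3 [LOAD]
2. LOAD T1 → mem=3 r[T1]=3 [LOAD]
3. CAS T0 → mem=4 r[T0]=3 [OK]
4. CAS T1 → mem=4 r[T1]=3 [RETRY]
5. LOAD T2 → mem=4 r[T2]=4 [LOAD]
6. LOAD T0 → mem=4 r[T0]=4 [LOAD]
7. LOAD T3 → mem=4 r[T3]=4 [LOAD]
8. CAS T0 → mem=5 r[T0]=4 [OK]
9. LOAD T1 → mem=5 r[T1]=5 [LOAD]
10. CAS T3 → mem=5 r[T3]=4 [RETRY]
11. CAS T2 → mem=5 r[T2]=4 [RETRY]
12. CAS T1 → mem=6 r[T1]=5 [OK]
13. LOAD T1 → mem=6 r[T1]=6 [LOAD]
14. CAS T1 → mem=7 r[T1]=6 [OK]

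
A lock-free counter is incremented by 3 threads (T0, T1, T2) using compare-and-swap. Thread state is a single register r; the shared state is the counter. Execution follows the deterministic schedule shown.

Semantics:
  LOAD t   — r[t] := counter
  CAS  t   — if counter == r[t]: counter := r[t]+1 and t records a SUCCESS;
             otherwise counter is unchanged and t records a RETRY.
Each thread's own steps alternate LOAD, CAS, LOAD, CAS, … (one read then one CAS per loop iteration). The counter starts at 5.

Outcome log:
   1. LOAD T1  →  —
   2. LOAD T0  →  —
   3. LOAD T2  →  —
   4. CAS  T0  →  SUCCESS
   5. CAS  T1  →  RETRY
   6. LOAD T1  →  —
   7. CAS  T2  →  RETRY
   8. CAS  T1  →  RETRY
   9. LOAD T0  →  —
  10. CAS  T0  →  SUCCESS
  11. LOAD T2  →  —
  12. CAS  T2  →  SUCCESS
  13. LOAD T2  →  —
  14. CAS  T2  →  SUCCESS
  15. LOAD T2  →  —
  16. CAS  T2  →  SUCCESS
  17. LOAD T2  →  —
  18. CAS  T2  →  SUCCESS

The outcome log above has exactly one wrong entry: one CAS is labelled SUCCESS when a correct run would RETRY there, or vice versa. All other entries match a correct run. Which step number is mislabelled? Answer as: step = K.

Re-executing:
step 1: T1 LOAD ⇒ load; ctr=5 reg=5
step 2: T0 LOAD ⇒ load; ctr=5 reg=5
step 3: T2 LOAD ⇒ load; ctr=5 reg=5
step 4: T0 CAS ⇒ ok; ctr=6 reg=5
step 5: T1 CAS ⇒ retry; ctr=6 reg=5
step 6: T1 LOAD ⇒ load; ctr=6 reg=6
step 7: T2 CAS ⇒ retry; ctr=6 reg=5
step 8: T1 CAS ⇒ ok; ctr=7 reg=6
step 9: T0 LOAD ⇒ load; ctr=7 reg=7
step 10: T0 CAS ⇒ ok; ctr=8 reg=7
step 11: T2 LOAD ⇒ load; ctr=8 reg=8
step 12: T2 CAS ⇒ ok; ctr=9 reg=8
step 13: T2 LOAD ⇒ load; ctr=9 reg=9
step 14: T2 CAS ⇒ ok; ctr=10 reg=9
step 15: T2 LOAD ⇒ load; ctr=10 reg=10
step 16: T2 CAS ⇒ ok; ctr=11 reg=10
step 17: T2 LOAD ⇒ load; ctr=11 reg=11
step 18: T2 CAS ⇒ ok; ctr=12 reg=11
Flip is step 8.

step = 8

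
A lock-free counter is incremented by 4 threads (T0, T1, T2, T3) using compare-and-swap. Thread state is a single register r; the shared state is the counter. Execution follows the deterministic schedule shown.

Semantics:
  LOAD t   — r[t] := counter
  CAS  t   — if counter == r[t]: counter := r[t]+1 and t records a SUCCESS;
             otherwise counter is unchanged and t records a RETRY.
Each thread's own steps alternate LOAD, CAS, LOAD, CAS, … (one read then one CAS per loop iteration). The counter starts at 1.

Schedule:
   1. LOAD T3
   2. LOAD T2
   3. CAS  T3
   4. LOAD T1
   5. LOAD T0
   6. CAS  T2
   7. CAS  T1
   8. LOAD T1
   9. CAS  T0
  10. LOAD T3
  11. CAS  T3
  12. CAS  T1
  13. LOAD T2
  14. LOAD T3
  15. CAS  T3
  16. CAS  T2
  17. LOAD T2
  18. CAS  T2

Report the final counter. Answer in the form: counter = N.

counter = 6

step 1: T3 LOAD ⇒ load; ctr=1 reg=1
step 2: T2 LOAD ⇒ load; ctr=1 reg=1
step 3: T3 CAS ⇒ ok; ctr=2 reg=1
step 4: T1 LOAD ⇒ load; ctr=2 reg=2
step 5: T0 LOAD ⇒ load; ctr=2 reg=2
step 6: T2 CAS ⇒ retry; ctr=2 reg=1
step 7: T1 CAS ⇒ ok; ctr=3 reg=2
step 8: T1 LOAD ⇒ load; ctr=3 reg=3
step 9: T0 CAS ⇒ retry; ctr=3 reg=2
step 10: T3 LOAD ⇒ load; ctr=3 reg=3
step 11: T3 CAS ⇒ ok; ctr=4 reg=3
step 12: T1 CAS ⇒ retry; ctr=4 reg=3
step 13: T2 LOAD ⇒ load; ctr=4 reg=4
step 14: T3 LOAD ⇒ load; ctr=4 reg=4
step 15: T3 CAS ⇒ ok; ctr=5 reg=4
step 16: T2 CAS ⇒ retry; ctr=5 reg=4
step 17: T2 LOAD ⇒ load; ctr=5 reg=5
step 18: T2 CAS ⇒ ok; ctr=6 reg=5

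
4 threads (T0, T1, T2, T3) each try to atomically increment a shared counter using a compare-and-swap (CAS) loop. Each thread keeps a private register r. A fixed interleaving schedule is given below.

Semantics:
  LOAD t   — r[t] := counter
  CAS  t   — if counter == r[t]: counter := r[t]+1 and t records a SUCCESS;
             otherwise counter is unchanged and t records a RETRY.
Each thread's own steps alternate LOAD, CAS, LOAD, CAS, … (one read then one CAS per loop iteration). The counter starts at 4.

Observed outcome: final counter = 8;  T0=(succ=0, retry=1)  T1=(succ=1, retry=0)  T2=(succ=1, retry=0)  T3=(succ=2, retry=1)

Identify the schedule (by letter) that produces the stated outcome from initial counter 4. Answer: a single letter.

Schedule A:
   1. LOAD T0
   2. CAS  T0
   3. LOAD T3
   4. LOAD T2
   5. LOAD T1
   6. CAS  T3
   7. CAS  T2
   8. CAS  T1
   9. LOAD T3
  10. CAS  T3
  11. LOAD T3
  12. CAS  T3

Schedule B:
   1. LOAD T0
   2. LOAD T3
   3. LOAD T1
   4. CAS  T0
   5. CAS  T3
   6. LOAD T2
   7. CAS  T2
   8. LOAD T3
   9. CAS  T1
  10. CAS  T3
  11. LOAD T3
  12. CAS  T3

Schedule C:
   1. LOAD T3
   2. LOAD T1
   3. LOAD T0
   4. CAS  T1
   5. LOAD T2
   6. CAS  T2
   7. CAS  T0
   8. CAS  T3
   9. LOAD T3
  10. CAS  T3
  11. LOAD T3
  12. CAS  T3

Simulating candidate C:
step 1: T3 LOAD ⇒ load; ctr=4 reg=4
step 2: T1 LOAD ⇒ load; ctr=4 reg=4
step 3: T0 LOAD ⇒ load; ctr=4 reg=4
step 4: T1 CAS ⇒ ok; ctr=5 reg=4
step 5: T2 LOAD ⇒ load; ctr=5 reg=5
step 6: T2 CAS ⇒ ok; ctr=6 reg=5
step 7: T0 CAS ⇒ retry; ctr=6 reg=4
step 8: T3 CAS ⇒ retry; ctr=6 reg=4
step 9: T3 LOAD ⇒ load; ctr=6 reg=6
step 10: T3 CAS ⇒ ok; ctr=7 reg=6
step 11: T3 LOAD ⇒ load; ctr=7 reg=7
step 12: T3 CAS ⇒ ok; ctr=8 reg=7

C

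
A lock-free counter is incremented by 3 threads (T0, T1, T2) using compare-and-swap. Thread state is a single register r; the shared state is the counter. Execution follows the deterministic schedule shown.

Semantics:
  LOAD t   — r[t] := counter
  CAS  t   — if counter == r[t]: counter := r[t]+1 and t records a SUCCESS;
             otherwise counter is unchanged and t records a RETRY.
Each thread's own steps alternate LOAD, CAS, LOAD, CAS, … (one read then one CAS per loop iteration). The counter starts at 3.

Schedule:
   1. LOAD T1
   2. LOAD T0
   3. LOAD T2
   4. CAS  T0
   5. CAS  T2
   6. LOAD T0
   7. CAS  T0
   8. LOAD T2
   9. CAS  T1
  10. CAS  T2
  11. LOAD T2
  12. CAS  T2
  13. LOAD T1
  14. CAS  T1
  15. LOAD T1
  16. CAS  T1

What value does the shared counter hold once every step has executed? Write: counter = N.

counter = 9

#1 T1 reads 3
#2 T0 reads 3
#3 T2 reads 3
#4 T0 CAS(3→4) writes; counter now 4
#5 T2 CAS(3→4) fails; counter now 4
#6 T0 reads 4
#7 T0 CAS(4→5) writes; counter now 5
#8 T2 reads 5
#9 T1 CAS(3→4) fails; counter now 5
#10 T2 CAS(5→6) writes; counter now 6
#11 T2 reads 6
#12 T2 CAS(6→7) writes; counter now 7
#13 T1 reads 7
#14 T1 CAS(7→8) writes; counter now 8
#15 T1 reads 8
#16 T1 CAS(8→9) writes; counter now 9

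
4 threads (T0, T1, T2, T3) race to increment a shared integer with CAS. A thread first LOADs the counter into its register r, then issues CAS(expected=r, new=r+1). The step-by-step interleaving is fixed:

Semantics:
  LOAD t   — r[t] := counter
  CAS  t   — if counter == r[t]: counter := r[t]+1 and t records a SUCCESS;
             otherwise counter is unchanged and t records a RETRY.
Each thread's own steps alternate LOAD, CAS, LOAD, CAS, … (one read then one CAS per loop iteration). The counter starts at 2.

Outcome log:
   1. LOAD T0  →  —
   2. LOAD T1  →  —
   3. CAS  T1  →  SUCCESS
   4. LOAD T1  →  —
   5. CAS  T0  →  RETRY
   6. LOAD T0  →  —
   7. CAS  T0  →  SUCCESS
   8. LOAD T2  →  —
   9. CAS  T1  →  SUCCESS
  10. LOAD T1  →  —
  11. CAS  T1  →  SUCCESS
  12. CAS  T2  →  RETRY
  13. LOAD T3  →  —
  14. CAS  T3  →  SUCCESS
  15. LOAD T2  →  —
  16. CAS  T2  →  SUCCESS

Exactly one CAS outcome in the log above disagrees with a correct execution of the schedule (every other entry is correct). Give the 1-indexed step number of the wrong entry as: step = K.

step = 9

Reference trace:
[1] T0.load  rd  (counter 2, T0.r 2)
[2] T1.load  rd  (counter 2, T1.r 2)
[3] T1.cas  hit  (counter 3, T1.r 2)
[4] T1.load  rd  (counter 3, T1.r 3)
[5] T0.cas  miss  (counter 3, T0.r 2)
[6] T0.load  rd  (counter 3, T0.r 3)
[7] T0.cas  hit  (counter 4, T0.r 3)
[8] T2.load  rd  (counter 4, T2.r 4)
[9] T1.cas  miss  (counter 4, T1.r 3)
[10] T1.load  rd  (counter 4, T1.r 4)
[11] T1.cas  hit  (counter 5, T1.r 4)
[12] T2.cas  miss  (counter 5, T2.r 4)
[13] T3.load  rd  (counter 5, T3.r 5)
[14] T3.cas  hit  (counter 6, T3.r 5)
[15] T2.load  rd  (counter 6, T2.r 6)
[16] T2.cas  hit  (counter 7, T2.r 6)
Mismatch at 9.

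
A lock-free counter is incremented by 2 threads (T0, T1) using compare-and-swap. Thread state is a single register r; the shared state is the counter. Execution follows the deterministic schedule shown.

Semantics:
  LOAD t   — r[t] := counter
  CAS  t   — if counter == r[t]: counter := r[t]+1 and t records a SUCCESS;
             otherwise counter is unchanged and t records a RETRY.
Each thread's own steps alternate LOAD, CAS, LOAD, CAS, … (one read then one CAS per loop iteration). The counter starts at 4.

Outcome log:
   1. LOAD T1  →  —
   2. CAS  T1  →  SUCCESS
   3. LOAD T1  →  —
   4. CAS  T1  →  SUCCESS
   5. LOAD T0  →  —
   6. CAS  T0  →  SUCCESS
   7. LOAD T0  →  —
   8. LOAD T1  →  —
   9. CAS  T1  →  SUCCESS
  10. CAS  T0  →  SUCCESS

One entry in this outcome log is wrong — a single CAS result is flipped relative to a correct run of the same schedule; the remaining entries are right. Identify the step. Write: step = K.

step = 10

Correct run:
T1 LOAD — after: cnt=4, r=4 — load
T1 CAS — after: cnt=5, r=4 — ok
T1 LOAD — after: cnt=5, r=5 — load
T1 CAS — after: cnt=6, r=5 — ok
T0 LOAD — after: cnt=6, r=6 — load
T0 CAS — after: cnt=7, r=6 — ok
T0 LOAD — after: cnt=7, r=7 — load
T1 LOAD — after: cnt=7, r=7 — load
T1 CAS — after: cnt=8, r=7 — ok
T0 CAS — after: cnt=8, r=7 — retry
Flip is step 10.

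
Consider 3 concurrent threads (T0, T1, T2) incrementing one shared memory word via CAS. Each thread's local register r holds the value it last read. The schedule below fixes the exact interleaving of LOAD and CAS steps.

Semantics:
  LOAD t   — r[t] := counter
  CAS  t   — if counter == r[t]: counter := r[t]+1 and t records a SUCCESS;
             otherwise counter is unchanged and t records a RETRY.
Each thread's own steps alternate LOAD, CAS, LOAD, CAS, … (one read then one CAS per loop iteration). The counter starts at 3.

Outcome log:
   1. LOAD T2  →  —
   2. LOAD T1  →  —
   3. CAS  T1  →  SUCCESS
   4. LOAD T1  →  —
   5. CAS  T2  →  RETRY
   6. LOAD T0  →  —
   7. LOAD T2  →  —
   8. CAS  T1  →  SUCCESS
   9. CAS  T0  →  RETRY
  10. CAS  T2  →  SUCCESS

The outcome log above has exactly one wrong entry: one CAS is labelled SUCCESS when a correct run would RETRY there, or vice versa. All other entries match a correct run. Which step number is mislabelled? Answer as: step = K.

Re-executing:
step 1: T2 LOAD ⇒ load; ctr=3 reg=3
step 2: T1 LOAD ⇒ load; ctr=3 reg=3
step 3: T1 CAS ⇒ ok; ctr=4 reg=3
step 4: T1 LOAD ⇒ load; ctr=4 reg=4
step 5: T2 CAS ⇒ retry; ctr=4 reg=3
step 6: T0 LOAD ⇒ load; ctr=4 reg=4
step 7: T2 LOAD ⇒ load; ctr=4 reg=4
step 8: T1 CAS ⇒ ok; ctr=5 reg=4
step 9: T0 CAS ⇒ retry; ctr=5 reg=4
step 10: T2 CAS ⇒ retry; ctr=5 reg=4
Log disagrees first at step 10.

step = 10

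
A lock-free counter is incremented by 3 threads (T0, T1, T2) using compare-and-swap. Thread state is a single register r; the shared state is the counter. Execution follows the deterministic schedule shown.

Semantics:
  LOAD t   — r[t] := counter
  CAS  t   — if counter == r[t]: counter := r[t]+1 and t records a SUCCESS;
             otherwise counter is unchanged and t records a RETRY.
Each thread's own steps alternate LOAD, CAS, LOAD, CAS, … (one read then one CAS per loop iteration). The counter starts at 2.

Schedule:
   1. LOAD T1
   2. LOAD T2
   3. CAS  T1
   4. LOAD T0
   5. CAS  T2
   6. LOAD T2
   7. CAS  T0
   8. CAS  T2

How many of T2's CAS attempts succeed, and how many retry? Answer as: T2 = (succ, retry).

   1) LOAD T1:  M=2  r_T1=2
   2) LOAD T2:  M=2  r_T2=2
   3) CAS  T1:  M=3  r_T1=2 ✓
   4) LOAD T0:  M=3  r_T0=3
   5) CAS  T2:  M=3  r_T2=2 ✗
   6) LOAD T2:  M=3  r_T2=3
   7) CAS  T0:  M=4  r_T0=3 ✓
   8) CAS  T2:  M=4  r_T2=3 ✗

T2 = (0, 2)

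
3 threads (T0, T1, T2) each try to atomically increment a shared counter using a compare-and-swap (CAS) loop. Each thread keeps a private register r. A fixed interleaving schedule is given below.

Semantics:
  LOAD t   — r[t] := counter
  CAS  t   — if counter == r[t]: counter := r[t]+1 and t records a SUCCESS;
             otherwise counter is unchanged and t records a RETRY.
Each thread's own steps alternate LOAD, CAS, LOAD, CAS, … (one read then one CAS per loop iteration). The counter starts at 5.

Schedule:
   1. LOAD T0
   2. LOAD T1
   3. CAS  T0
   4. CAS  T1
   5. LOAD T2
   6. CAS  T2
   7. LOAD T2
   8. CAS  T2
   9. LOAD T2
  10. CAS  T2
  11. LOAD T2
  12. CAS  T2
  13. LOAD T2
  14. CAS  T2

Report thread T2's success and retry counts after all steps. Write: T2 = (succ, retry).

[1] T0.load  rd  (counter 5, T0.r 5)
[2] T1.load  rd  (counter 5, T1.r 5)
[3] T0.cas  hit  (counter 6, T0.r 5)
[4] T1.cas  miss  (counter 6, T1.r 5)
[5] T2.load  rd  (counter 6, T2.r 6)
[6] T2.cas  hit  (counter 7, T2.r 6)
[7] T2.load  rd  (counter 7, T2.r 7)
[8] T2.cas  hit  (counter 8, T2.r 7)
[9] T2.load  rd  (counter 8, T2.r 8)
[10] T2.cas  hit  (counter 9, T2.r 8)
[11] T2.load  rd  (counter 9, T2.r 9)
[12] T2.cas  hit  (counter 10, T2.r 9)
[13] T2.load  rd  (counter 10, T2.r 10)
[14] T2.cas  hit  (counter 11, T2.r 10)

T2 = (5, 0)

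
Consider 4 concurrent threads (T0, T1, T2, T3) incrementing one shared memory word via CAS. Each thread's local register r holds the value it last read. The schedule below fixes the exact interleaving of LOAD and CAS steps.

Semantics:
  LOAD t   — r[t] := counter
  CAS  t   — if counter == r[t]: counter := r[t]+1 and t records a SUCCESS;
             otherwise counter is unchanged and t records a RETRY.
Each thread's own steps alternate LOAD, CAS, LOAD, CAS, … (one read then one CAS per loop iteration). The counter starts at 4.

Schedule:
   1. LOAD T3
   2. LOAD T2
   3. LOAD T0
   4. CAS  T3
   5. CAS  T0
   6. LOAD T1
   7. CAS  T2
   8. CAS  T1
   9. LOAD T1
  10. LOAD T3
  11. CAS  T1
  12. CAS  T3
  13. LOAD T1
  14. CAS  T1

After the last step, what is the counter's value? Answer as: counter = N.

counter = 8

step 1: T3 LOAD ⇒ load; ctr=4 reg=4
step 2: T2 LOAD ⇒ load; ctr=4 reg=4
step 3: T0 LOAD ⇒ load; ctr=4 reg=4
step 4: T3 CAS ⇒ ok; ctr=5 reg=4
step 5: T0 CAS ⇒ retry; ctr=5 reg=4
step 6: T1 LOAD ⇒ load; ctr=5 reg=5
step 7: T2 CAS ⇒ retry; ctr=5 reg=4
step 8: T1 CAS ⇒ ok; ctr=6 reg=5
step 9: T1 LOAD ⇒ load; ctr=6 reg=6
step 10: T3 LOAD ⇒ load; ctr=6 reg=6
step 11: T1 CAS ⇒ ok; ctr=7 reg=6
step 12: T3 CAS ⇒ retry; ctr=7 reg=6
step 13: T1 LOAD ⇒ load; ctr=7 reg=7
step 14: T1 CAS ⇒ ok; ctr=8 reg=7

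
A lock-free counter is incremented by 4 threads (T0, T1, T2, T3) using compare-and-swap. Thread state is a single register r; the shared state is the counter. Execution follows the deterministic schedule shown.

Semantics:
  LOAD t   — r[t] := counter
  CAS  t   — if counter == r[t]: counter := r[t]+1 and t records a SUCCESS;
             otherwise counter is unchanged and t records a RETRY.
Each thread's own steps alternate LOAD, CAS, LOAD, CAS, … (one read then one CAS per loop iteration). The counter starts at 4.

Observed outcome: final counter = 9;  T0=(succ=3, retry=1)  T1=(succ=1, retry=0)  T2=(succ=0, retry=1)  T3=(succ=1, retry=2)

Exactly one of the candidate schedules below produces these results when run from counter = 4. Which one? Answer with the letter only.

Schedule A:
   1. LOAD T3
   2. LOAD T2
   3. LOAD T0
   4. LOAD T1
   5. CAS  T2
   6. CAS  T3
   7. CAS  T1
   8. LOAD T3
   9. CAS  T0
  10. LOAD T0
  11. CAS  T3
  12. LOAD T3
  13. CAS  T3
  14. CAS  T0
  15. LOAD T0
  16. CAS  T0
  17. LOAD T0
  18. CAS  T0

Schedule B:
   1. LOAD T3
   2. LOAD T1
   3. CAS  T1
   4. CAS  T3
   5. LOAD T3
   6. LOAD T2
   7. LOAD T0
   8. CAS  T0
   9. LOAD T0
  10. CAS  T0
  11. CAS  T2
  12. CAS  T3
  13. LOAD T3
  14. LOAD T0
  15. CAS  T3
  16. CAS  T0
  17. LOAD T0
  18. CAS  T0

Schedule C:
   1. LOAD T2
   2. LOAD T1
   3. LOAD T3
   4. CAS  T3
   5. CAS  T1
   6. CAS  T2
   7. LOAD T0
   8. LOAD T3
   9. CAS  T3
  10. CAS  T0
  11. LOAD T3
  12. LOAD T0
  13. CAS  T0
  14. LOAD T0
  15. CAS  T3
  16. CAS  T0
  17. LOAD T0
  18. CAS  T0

B

Run B:
#1 T3 reads 4
#2 T1 reads 4
#3 T1 CAS(4→5) writes; counter now 5
#4 T3 CAS(4→5) fails; counter now 5
#5 T3 reads 5
#6 T2 reads 5
#7 T0 reads 5
#8 T0 CAS(5→6) writes; counter now 6
#9 T0 reads 6
#10 T0 CAS(6→7) writes; counter now 7
#11 T2 CAS(5→6) fails; counter now 7
#12 T3 CAS(5→6) fails; counter now 7
#13 T3 reads 7
#14 T0 reads 7
#15 T3 CAS(7→8) writes; counter now 8
#16 T0 CAS(7→8) fails; counter now 8
#17 T0 reads 8
#18 T0 CAS(8→9) writes; counter now 9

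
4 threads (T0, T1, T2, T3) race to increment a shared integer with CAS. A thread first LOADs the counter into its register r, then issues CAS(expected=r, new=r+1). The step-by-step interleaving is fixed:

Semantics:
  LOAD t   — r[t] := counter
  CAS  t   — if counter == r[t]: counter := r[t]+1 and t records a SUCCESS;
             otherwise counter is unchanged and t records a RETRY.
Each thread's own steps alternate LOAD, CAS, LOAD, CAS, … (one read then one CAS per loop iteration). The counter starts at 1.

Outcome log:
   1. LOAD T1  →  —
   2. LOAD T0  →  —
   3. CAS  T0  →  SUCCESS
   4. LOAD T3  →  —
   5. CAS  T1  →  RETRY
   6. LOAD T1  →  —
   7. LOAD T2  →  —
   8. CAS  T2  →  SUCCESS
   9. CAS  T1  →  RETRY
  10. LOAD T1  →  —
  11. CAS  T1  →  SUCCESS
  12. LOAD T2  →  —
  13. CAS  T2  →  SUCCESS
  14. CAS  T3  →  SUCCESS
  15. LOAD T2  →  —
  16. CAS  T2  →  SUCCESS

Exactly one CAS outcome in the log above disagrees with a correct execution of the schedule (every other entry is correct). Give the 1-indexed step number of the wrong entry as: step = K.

step = 14

Reference trace:
1. LOAD T1 → mem=1 r[T1]=1 [LOAD]
2. LOAD T0 → mem=1 r[T0]=1 [LOAD]
3. CAS T0 → mem=2 r[T0]=1 [OK]
4. LOAD T3 → mem=2 r[T3]=2 [LOAD]
5. CAS T1 → mem=2 r[T1]=1 [RETRY]
6. LOAD T1 → mem=2 r[T1]=2 [LOAD]
7. LOAD T2 → mem=2 r[T2]=2 [LOAD]
8. CAS T2 → mem=3 r[T2]=2 [OK]
9. CAS T1 → mem=3 r[T1]=2 [RETRY]
10. LOAD T1 → mem=3 r[T1]=3 [LOAD]
11. CAS T1 → mem=4 r[T1]=3 [OK]
12. LOAD T2 → mem=4 r[T2]=4 [LOAD]
13. CAS T2 → mem=5 r[T2]=4 [OK]
14. CAS T3 → mem=5 r[T3]=2 [RETRY]
15. LOAD T2 → mem=5 r[T2]=5 [LOAD]
16. CAS T2 → mem=6 r[T2]=5 [OK]
Flip is step 14.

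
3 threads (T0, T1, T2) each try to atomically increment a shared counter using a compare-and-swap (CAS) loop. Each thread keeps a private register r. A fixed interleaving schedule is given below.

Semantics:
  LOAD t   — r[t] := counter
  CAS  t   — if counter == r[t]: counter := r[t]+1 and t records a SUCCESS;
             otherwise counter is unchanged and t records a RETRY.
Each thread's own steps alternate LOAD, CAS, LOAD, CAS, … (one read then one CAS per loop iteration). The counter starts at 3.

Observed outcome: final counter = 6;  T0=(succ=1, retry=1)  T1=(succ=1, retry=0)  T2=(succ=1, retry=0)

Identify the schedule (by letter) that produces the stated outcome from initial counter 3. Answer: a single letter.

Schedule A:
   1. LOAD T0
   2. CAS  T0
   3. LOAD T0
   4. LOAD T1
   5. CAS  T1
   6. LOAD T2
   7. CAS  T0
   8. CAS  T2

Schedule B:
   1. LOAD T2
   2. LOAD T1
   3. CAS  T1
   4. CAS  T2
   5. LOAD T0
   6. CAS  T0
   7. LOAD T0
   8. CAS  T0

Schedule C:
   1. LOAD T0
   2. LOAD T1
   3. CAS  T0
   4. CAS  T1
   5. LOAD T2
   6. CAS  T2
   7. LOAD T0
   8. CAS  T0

A

Run A:
T0 LOAD — after: cnt=3, r=3 — load
T0 CAS — after: cnt=4, r=3 — ok
T0 LOAD — after: cnt=4, r=4 — load
T1 LOAD — after: cnt=4, r=4 — load
T1 CAS — after: cnt=5, r=4 — ok
T2 LOAD — after: cnt=5, r=5 — load
T0 CAS — after: cnt=5, r=4 — retry
T2 CAS — after: cnt=6, r=5 — ok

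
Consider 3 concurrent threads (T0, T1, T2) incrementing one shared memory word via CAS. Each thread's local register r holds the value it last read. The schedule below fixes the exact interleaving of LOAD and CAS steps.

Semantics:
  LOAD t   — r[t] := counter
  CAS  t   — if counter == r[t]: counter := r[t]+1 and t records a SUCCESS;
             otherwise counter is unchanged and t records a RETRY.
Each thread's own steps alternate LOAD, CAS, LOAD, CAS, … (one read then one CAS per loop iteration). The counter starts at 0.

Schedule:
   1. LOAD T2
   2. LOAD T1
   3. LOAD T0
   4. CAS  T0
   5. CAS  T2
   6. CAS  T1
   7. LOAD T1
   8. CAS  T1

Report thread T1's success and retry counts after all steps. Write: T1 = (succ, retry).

T1 = (1, 1)

step 1: T2 LOAD ⇒ load; ctr=0 reg=0
step 2: T1 LOAD ⇒ load; ctr=0 reg=0
step 3: T0 LOAD ⇒ load; ctr=0 reg=0
step 4: T0 CAS ⇒ ok; ctr=1 reg=0
step 5: T2 CAS ⇒ retry; ctr=1 reg=0
step 6: T1 CAS ⇒ retry; ctr=1 reg=0
step 7: T1 LOAD ⇒ load; ctr=1 reg=1
step 8: T1 CAS ⇒ ok; ctr=2 reg=1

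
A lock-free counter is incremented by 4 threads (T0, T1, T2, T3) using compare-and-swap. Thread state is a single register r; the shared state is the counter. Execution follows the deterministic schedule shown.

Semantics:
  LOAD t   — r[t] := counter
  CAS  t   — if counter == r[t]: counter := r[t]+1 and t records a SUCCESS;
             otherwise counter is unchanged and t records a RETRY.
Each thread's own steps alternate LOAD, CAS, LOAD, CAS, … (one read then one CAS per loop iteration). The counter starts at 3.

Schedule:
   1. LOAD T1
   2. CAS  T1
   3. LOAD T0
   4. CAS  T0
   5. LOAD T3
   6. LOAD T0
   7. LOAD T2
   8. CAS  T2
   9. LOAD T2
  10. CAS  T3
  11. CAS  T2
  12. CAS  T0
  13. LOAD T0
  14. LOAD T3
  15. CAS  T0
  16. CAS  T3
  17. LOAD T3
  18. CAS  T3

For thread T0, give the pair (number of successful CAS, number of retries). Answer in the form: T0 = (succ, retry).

T0 = (2, 1)

T1 LOAD — after: cnt=3, r=3 — load
T1 CAS — after: cnt=4, r=3 — ok
T0 LOAD — after: cnt=4, r=4 — load
T0 CAS — after: cnt=5, r=4 — ok
T3 LOAD — after: cnt=5, r=5 — load
T0 LOAD — after: cnt=5, r=5 — load
T2 LOAD — after: cnt=5, r=5 — load
T2 CAS — after: cnt=6, r=5 — ok
T2 LOAD — after: cnt=6, r=6 — load
T3 CAS — after: cnt=6, r=5 — retry
T2 CAS — after: cnt=7, r=6 — ok
T0 CAS — after: cnt=7, r=5 — retry
T0 LOAD — after: cnt=7, r=7 — load
T3 LOAD — after: cnt=7, r=7 — load
T0 CAS — after: cnt=8, r=7 — ok
T3 CAS — after: cnt=8, r=7 — retry
T3 LOAD — after: cnt=8, r=8 — load
T3 CAS — after: cnt=9, r=8 — ok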